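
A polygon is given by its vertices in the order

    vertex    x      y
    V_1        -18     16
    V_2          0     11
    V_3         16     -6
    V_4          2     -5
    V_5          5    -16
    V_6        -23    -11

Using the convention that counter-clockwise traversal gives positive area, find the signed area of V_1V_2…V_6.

-719

Apply Gauss's area formula: 2A = Σ (x_i·y_{i+1} − x_{i+1}·y_i), indices taken mod 6.
Cross-terms: -198, -176, -68, -7, -423, -566  ⇒  Σ = -1438
Signed area = Σ/2 = -719 (negative ⇒ clockwise traversal).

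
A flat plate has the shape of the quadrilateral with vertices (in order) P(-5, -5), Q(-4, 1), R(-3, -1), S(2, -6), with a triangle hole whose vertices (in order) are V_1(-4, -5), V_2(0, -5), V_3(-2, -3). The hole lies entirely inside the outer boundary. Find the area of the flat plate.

15

Outer boundary:
Σ = (-25) + (7) + (20) + (-40) = -38
Area = |Σ|/2 = 19.
Hole:
Apply the surveyor's formula: 2A = Σ (x_i·y_{i+1} − x_{i+1}·y_i), indices taken mod 3.
V_1→V_2: (-4)(-5) − (0)(-5) = 20
V_2→V_3: (0)(-3) − (-2)(-5) = -10
V_3→V_1: (-2)(-5) − (-4)(-3) = -2
Σ = 8
Area = |Σ|/2 = 4.
Net area = 19 − 4 = 15.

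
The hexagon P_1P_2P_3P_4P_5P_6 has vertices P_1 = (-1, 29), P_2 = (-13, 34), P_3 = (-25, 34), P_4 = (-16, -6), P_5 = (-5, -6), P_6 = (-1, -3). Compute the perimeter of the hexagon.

|P_1P_2| = √((-12)² + (5)²) = √169 = 13
|P_2P_3| = √((-12)² + (0)²) = √144 = 12
|P_3P_4| = √((9)² + (-40)²) = √1681 = 41
|P_4P_5| = √((11)² + (0)²) = √121 = 11
|P_5P_6| = √((4)² + (3)²) = √25 = 5
|P_6P_1| = √((0)² + (32)²) = √1024 = 32
Perimeter = 13 + 12 + 41 + 11 + 5 + 32 = 114.

114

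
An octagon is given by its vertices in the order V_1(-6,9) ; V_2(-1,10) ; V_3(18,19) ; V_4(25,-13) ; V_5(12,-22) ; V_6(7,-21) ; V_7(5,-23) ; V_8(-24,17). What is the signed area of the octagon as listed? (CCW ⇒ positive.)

Apply the shoelace formula: 2A = Σ (x_i·y_{i+1} − x_{i+1}·y_i), indices taken mod 8.
Σ = (-51) + (-199) + (-709) + (-394) + (-98) + (-56) + (-467) + (-114) = -2088
Signed area = Σ/2 = -1044 (negative ⇒ clockwise traversal).

-1044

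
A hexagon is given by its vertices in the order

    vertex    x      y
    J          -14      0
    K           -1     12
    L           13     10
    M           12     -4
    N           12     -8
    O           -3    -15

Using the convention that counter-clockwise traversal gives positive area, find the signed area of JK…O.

-484

Apply the shoelace (surveyor's) formula: 2A = Σ (x_i·y_{i+1} − x_{i+1}·y_i), indices taken mod 6.
Σ = (-168) + (-166) + (-172) + (-48) + (-204) + (-210) = -968
Signed area = Σ/2 = -484 (negative ⇒ clockwise traversal).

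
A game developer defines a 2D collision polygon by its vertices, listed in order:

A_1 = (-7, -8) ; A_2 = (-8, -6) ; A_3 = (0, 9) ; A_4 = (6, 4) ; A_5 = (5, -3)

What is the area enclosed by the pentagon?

Σ = (-22) + (-72) + (-54) + (-38) + (-61) = -247
Area = |Σ|/2 = 123.5.

123.5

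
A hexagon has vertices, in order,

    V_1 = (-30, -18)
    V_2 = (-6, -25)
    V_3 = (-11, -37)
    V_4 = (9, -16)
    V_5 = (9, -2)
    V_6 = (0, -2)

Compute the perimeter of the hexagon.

124

|V_1V_2| = √((24)² + (-7)²) = √625 = 25
|V_2V_3| = √((-5)² + (-12)²) = √169 = 13
|V_3V_4| = √((20)² + (21)²) = √841 = 29
|V_4V_5| = √((0)² + (14)²) = √196 = 14
|V_5V_6| = √((-9)² + (0)²) = √81 = 9
|V_6V_1| = √((-30)² + (-16)²) = √1156 = 34
Perimeter = 25 + 13 + 29 + 14 + 9 + 34 = 124.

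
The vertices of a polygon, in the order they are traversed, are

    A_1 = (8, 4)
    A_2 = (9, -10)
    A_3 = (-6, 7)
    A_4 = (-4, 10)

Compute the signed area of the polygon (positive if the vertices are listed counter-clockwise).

-120.5

Apply the shoelace formula: 2A = Σ (x_i·y_{i+1} − x_{i+1}·y_i), indices taken mod 4.
Cross-terms: -116, 3, -32, -96  ⇒  Σ = -241
Signed area = Σ/2 = -120.5 (negative ⇒ clockwise traversal).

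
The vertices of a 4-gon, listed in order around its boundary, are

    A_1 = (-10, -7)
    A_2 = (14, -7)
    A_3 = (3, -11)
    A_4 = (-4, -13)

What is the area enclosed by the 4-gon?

75

Σ = (168) + (-133) + (-83) + (-102) = -150
Area = |Σ|/2 = 75.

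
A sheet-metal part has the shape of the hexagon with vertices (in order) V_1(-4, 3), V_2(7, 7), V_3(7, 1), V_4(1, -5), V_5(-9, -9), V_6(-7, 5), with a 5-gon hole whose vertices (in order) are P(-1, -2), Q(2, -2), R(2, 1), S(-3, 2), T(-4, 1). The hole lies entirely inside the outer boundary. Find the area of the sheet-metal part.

128.5

Outer boundary:
Apply Gauss's area formula: 2A = Σ (x_i·y_{i+1} − x_{i+1}·y_i), indices taken mod 6.
Cross-terms: -49, -42, -36, -54, -108, -1  ⇒  Σ = -290
Area = |Σ|/2 = 145.
Hole:
Cross-terms: 6, 6, 7, 5, 9  ⇒  Σ = 33
Area = |Σ|/2 = 16.5.
Net area = 145 − 16.5 = 128.5.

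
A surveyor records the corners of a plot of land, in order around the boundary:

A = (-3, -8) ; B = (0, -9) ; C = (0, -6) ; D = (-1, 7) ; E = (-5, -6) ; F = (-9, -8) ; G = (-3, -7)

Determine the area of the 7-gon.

45

Apply Gauss's area formula: 2A = Σ (x_i·y_{i+1} − x_{i+1}·y_i), indices taken mod 7.
Σ = (27) + (0) + (-6) + (41) + (-14) + (39) + (3) = 90
Area = |Σ|/2 = 45.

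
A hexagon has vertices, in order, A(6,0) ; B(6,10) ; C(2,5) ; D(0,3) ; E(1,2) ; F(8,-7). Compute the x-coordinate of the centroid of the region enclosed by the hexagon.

595/138

Apply the shoelace (surveyor's) formula. First the cross-terms c_i = x_i·y_{i+1} − x_{i+1}·y_i:
  60, 10, 6, -3, -23, 42  ⇒  2A = 92, A = 46.
Then Σ (x_i + x_{i+1})·c_i = 1190, so x̄ = 1190 / (6·46) = 595/138.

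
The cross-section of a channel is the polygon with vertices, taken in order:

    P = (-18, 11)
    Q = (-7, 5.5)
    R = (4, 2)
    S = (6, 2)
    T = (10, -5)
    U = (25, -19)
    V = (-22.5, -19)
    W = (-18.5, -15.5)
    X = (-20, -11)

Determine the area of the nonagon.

803.375

Apply Gauss's area formula: 2A = Σ (x_i·y_{i+1} − x_{i+1}·y_i), indices taken mod 9.
P→Q: (-18)(5.5) − (-7)(11) = -22
Q→R: (-7)(2) − (4)(5.5) = -36
R→S: (4)(2) − (6)(2) = -4
S→T: (6)(-5) − (10)(2) = -50
T→U: (10)(-19) − (25)(-5) = -65
U→V: (25)(-19) − (-22.5)(-19) = -902.5
V→W: (-22.5)(-15.5) − (-18.5)(-19) = -2.75
W→X: (-18.5)(-11) − (-20)(-15.5) = -106.5
X→P: (-20)(11) − (-18)(-11) = -418
Σ = -1606.75
Area = |Σ|/2 = 803.375.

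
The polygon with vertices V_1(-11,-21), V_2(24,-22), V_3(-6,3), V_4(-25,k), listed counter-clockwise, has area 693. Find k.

20

Write out the shoelace sum; only the two edges meeting at V_4 involve k:
2·Area = [((-6)·k − (-25)·3) + ((-25)·(-21) − (-11)·k)] + 686
       = 5·k + 1286 = 1386
⇒ k = 20.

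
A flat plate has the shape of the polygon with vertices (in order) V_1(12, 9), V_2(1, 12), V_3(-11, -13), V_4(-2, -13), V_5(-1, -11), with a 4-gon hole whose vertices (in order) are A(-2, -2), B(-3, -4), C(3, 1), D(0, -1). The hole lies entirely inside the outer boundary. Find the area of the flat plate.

Outer boundary:
Apply the shoelace formula: 2A = Σ (x_i·y_{i+1} − x_{i+1}·y_i), indices taken mod 5.
Σ = (135) + (119) + (117) + (9) + (123) = 503
Area = |Σ|/2 = 251.5.
Hole:
Cross-terms: 2, 9, -3, -2  ⇒  Σ = 6
Area = |Σ|/2 = 3.
Net area = 251.5 − 3 = 248.5.

248.5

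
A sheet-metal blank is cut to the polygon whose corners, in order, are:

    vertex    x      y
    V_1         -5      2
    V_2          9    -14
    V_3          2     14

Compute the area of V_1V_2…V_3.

Σ = (52) + (154) + (74) = 280
Area = |Σ|/2 = 140.

140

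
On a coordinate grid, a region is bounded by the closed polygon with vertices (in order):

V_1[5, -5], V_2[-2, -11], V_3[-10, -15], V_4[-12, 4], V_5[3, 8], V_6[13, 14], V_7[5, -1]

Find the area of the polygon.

Apply the shoelace (surveyor's) formula: 2A = Σ (x_i·y_{i+1} − x_{i+1}·y_i), indices taken mod 7.
Cross-terms: -65, -80, -220, -108, -62, -83, -20  ⇒  Σ = -638
Area = |Σ|/2 = 319.

319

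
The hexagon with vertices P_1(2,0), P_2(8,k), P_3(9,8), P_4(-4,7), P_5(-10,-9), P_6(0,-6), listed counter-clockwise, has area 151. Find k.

5

The doubled signed area Σ (x_i y_{i+1} − x_{i+1} y_i) is linear in k.
With k=0 it equals 337; the coefficient of k is -7 (from the two edges through P_2).
So -7·k + 337 = 2·151 = 302 ⇒ k = 5.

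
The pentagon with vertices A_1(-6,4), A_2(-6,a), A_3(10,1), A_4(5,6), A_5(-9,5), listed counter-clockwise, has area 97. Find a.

Write out the shoelace sum; only the two edges meeting at A_2 involve a:
2·Area = [((-6)·a − (-6)·4) + ((-6)·1 − 10·a)] + 128
       = -16·a + 146 = 194
⇒ a = -3.

-3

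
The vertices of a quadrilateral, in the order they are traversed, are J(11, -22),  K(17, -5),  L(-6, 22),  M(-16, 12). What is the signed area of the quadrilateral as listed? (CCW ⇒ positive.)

Apply the surveyor's formula: 2A = Σ (x_i·y_{i+1} − x_{i+1}·y_i), indices taken mod 4.
Σ = (319) + (344) + (280) + (220) = 1163
Signed area = Σ/2 = 581.5 (positive ⇒ counter-clockwise traversal).

581.5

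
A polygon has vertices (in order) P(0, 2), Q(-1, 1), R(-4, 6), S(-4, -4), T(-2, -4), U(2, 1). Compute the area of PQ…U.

Apply Gauss's area formula: 2A = Σ (x_i·y_{i+1} − x_{i+1}·y_i), indices taken mod 6.
P→Q: (0)(1) − (-1)(2) = 2
Q→R: (-1)(6) − (-4)(1) = -2
R→S: (-4)(-4) − (-4)(6) = 40
S→T: (-4)(-4) − (-2)(-4) = 8
T→U: (-2)(1) − (2)(-4) = 6
U→P: (2)(2) − (0)(1) = 4
Σ = 58
Area = |Σ|/2 = 29.

29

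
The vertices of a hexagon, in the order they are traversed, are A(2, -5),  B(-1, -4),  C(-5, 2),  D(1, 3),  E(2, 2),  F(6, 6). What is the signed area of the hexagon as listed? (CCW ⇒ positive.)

-49

Apply the shoelace (surveyor's) formula: 2A = Σ (x_i·y_{i+1} − x_{i+1}·y_i), indices taken mod 6.
A→B: (2)(-4) − (-1)(-5) = -13
B→C: (-1)(2) − (-5)(-4) = -22
C→D: (-5)(3) − (1)(2) = -17
D→E: (1)(2) − (2)(3) = -4
E→F: (2)(6) − (6)(2) = 0
F→A: (6)(-5) − (2)(6) = -42
Σ = -98
Signed area = Σ/2 = -49 (negative ⇒ clockwise traversal).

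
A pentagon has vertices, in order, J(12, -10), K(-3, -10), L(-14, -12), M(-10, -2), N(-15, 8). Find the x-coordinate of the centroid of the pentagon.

Apply the shoelace (surveyor's) formula. First the cross-terms c_i = x_i·y_{i+1} − x_{i+1}·y_i:
  -150, -104, -92, -110, 54  ⇒  2A = -402, A = -201.
Then Σ (x_i + x_{i+1})·c_i = 5214, so x̄ = 5214 / (6·(-201)) = -869/201.

-869/201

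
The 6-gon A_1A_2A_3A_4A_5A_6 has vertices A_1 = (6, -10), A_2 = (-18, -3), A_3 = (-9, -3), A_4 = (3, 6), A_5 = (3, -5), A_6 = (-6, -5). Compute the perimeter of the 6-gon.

|A_1A_2| = √((-24)² + (7)²) = √625 = 25
|A_2A_3| = √((9)² + (0)²) = √81 = 9
|A_3A_4| = √((12)² + (9)²) = √225 = 15
|A_4A_5| = √((0)² + (-11)²) = √121 = 11
|A_5A_6| = √((-9)² + (0)²) = √81 = 9
|A_6A_1| = √((12)² + (-5)²) = √169 = 13
Perimeter = 25 + 9 + 15 + 11 + 9 + 13 = 82.

82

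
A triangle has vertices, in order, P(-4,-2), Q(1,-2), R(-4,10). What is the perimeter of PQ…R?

30

|PQ| = √((5)² + (0)²) = √25 = 5
|QR| = √((-5)² + (12)²) = √169 = 13
|RP| = √((0)² + (-12)²) = √144 = 12
Perimeter = 5 + 13 + 12 = 30.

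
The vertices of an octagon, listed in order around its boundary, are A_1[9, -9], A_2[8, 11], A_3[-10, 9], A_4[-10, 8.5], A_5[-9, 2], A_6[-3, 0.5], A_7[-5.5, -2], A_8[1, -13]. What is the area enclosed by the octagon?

Σ = (171) + (182) + (5) + (56.5) + (1.5) + (8.75) + (73.5) + (108) = 606.25
Area = |Σ|/2 = 303.125.

303.125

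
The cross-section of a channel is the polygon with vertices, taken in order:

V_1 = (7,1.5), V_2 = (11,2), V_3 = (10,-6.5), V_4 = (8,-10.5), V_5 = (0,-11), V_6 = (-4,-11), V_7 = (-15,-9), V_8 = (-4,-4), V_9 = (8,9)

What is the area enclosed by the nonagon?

Apply the surveyor's formula: 2A = Σ (x_i·y_{i+1} − x_{i+1}·y_i), indices taken mod 9.
Σ = (-2.5) + (-91.5) + (-53) + (-88) + (-44) + (-129) + (24) + (-4) + (-51) = -439
Area = |Σ|/2 = 219.5.

219.5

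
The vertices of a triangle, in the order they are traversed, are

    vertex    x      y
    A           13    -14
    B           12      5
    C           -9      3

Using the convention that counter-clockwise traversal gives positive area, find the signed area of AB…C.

200.5

Apply Gauss's area formula: 2A = Σ (x_i·y_{i+1} − x_{i+1}·y_i), indices taken mod 3.
Σ = (233) + (81) + (87) = 401
Signed area = Σ/2 = 200.5 (positive ⇒ counter-clockwise traversal).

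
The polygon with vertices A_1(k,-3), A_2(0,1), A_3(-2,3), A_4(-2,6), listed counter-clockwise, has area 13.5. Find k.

-5

The doubled signed area Σ (x_i y_{i+1} − x_{i+1} y_i) is linear in k.
With k=0 it equals 2; the coefficient of k is -5 (from the two edges through A_1).
So -5·k + 2 = 2·13.5 = 27 ⇒ k = -5.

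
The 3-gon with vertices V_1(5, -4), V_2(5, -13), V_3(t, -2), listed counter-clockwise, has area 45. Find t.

The doubled signed area Σ (x_i y_{i+1} − x_{i+1} y_i) is linear in t.
With t=0 it equals -45; the coefficient of t is 9 (from the two edges through V_3).
So 9·t + -45 = 2·45 = 90 ⇒ t = 15.

15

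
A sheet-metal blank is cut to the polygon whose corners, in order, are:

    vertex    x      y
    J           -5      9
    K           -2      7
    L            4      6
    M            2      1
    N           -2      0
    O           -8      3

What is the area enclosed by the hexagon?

Apply the surveyor's formula: 2A = Σ (x_i·y_{i+1} − x_{i+1}·y_i), indices taken mod 6.
Σ = (-17) + (-40) + (-8) + (2) + (-6) + (-57) = -126
Area = |Σ|/2 = 63.

63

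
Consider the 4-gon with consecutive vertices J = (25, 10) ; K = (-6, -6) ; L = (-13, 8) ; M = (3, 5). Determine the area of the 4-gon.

Σ = (-90) + (-126) + (-89) + (-95) = -400
Area = |Σ|/2 = 200.

200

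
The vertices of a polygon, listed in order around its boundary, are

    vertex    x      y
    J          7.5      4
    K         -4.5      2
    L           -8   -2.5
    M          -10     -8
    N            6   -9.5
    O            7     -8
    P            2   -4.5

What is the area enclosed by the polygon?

Σ = (33) + (27.25) + (39) + (143) + (18.5) + (-15.5) + (41.75) = 287
Area = |Σ|/2 = 143.5.

143.5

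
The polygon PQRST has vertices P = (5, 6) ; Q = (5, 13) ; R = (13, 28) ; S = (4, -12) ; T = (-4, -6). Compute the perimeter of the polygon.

|PQ| = √((0)² + (7)²) = √49 = 7
|QR| = √((8)² + (15)²) = √289 = 17
|RS| = √((-9)² + (-40)²) = √1681 = 41
|ST| = √((-8)² + (6)²) = √100 = 10
|TP| = √((9)² + (12)²) = √225 = 15
Perimeter = 7 + 17 + 41 + 10 + 15 = 90.

90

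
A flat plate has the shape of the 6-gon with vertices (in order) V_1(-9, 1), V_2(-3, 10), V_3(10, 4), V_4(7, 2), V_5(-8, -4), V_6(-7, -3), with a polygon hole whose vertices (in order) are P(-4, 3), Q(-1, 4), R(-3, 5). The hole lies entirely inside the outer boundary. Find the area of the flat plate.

Outer boundary:
Apply Gauss's area formula: 2A = Σ (x_i·y_{i+1} − x_{i+1}·y_i), indices taken mod 6.
V_1→V_2: (-9)(10) − (-3)(1) = -87
V_2→V_3: (-3)(4) − (10)(10) = -112
V_3→V_4: (10)(2) − (7)(4) = -8
V_4→V_5: (7)(-4) − (-8)(2) = -12
V_5→V_6: (-8)(-3) − (-7)(-4) = -4
V_6→V_1: (-7)(1) − (-9)(-3) = -34
Σ = -257
Area = |Σ|/2 = 128.5.
Hole:
Apply the surveyor's formula: 2A = Σ (x_i·y_{i+1} − x_{i+1}·y_i), indices taken mod 3.
Σ = (-13) + (7) + (11) = 5
Area = |Σ|/2 = 2.5.
Net area = 128.5 − 2.5 = 126.

126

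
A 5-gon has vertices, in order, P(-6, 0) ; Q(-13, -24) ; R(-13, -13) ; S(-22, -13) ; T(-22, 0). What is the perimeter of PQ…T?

|PQ| = √((-7)² + (-24)²) = √625 = 25
|QR| = √((0)² + (11)²) = √121 = 11
|RS| = √((-9)² + (0)²) = √81 = 9
|ST| = √((0)² + (13)²) = √169 = 13
|TP| = √((16)² + (0)²) = √256 = 16
Perimeter = 25 + 11 + 9 + 13 + 16 = 74.

74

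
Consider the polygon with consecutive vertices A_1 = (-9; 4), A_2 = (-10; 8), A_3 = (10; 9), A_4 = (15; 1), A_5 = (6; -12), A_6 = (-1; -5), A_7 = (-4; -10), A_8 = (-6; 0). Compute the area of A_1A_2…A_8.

Apply the surveyor's formula: 2A = Σ (x_i·y_{i+1} − x_{i+1}·y_i), indices taken mod 8.
Σ = (-32) + (-170) + (-125) + (-186) + (-42) + (-10) + (-60) + (-24) = -649
Area = |Σ|/2 = 324.5.

324.5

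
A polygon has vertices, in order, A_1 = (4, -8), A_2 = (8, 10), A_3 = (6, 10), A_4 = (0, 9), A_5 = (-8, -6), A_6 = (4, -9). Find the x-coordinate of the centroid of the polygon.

Apply the shoelace formula. First the cross-terms c_i = x_i·y_{i+1} − x_{i+1}·y_i:
  104, 20, 54, 72, 96, 4  ⇒  2A = 350, A = 175.
Then Σ (x_i + x_{i+1})·c_i = 924, so x̄ = 924 / (6·175) = 0.88.

0.88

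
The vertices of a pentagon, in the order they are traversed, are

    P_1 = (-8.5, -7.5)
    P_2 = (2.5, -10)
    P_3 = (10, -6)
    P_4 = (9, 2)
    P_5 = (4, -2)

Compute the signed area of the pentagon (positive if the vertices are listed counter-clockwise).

94.875

Apply the shoelace formula: 2A = Σ (x_i·y_{i+1} − x_{i+1}·y_i), indices taken mod 5.
P_1→P_2: (-8.5)(-10) − (2.5)(-7.5) = 103.75
P_2→P_3: (2.5)(-6) − (10)(-10) = 85
P_3→P_4: (10)(2) − (9)(-6) = 74
P_4→P_5: (9)(-2) − (4)(2) = -26
P_5→P_1: (4)(-7.5) − (-8.5)(-2) = -47
Σ = 189.75
Signed area = Σ/2 = 94.875 (positive ⇒ counter-clockwise traversal).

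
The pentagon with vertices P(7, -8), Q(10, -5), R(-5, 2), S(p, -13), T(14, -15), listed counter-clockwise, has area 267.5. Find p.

The doubled signed area Σ (x_i y_{i+1} − x_{i+1} y_i) is linear in p.
With p=0 it equals 280; the coefficient of p is -17 (from the two edges through S).
So -17·p + 280 = 2·267.5 = 535 ⇒ p = -15.

-15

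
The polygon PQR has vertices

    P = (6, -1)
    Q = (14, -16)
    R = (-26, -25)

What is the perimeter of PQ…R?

|PQ| = √((8)² + (-15)²) = √289 = 17
|QR| = √((-40)² + (-9)²) = √1681 = 41
|RP| = √((32)² + (24)²) = √1600 = 40
Perimeter = 17 + 41 + 40 = 98.

98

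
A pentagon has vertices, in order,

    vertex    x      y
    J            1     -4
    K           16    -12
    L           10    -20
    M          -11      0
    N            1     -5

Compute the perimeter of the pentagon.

|JK| = √((15)² + (-8)²) = √289 = 17
|KL| = √((-6)² + (-8)²) = √100 = 10
|LM| = √((-21)² + (20)²) = √841 = 29
|MN| = √((12)² + (-5)²) = √169 = 13
|NJ| = √((0)² + (1)²) = √1 = 1
Perimeter = 17 + 10 + 29 + 13 + 1 = 70.

70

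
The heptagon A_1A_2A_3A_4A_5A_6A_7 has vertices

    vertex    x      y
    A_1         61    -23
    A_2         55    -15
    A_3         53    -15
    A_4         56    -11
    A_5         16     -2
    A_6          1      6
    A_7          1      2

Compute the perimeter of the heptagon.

|A_1A_2| = √((-6)² + (8)²) = √100 = 10
|A_2A_3| = √((-2)² + (0)²) = √4 = 2
|A_3A_4| = √((3)² + (4)²) = √25 = 5
|A_4A_5| = √((-40)² + (9)²) = √1681 = 41
|A_5A_6| = √((-15)² + (8)²) = √289 = 17
|A_6A_7| = √((0)² + (-4)²) = √16 = 4
|A_7A_1| = √((60)² + (-25)²) = √4225 = 65
Perimeter = 10 + 2 + 5 + 41 + 17 + 4 + 65 = 144.

144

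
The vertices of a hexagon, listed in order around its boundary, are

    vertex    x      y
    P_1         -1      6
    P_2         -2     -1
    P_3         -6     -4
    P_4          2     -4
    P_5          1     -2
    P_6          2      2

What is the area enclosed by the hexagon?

33.5

Cross-terms: 13, 2, 32, 0, 6, 14  ⇒  Σ = 67
Area = |Σ|/2 = 33.5.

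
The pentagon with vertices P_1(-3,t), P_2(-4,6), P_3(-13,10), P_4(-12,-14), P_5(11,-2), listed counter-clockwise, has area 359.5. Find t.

15

Write out the shoelace sum; only the two edges meeting at P_1 involve t:
2·Area = [(11·t − (-3)·(-2)) + ((-3)·6 − (-4)·t)] + 518
       = 15·t + 494 = 719
⇒ t = 15.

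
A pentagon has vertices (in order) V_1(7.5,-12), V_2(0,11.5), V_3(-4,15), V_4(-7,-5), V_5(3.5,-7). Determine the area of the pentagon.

Σ = (86.25) + (46) + (125) + (66.5) + (10.5) = 334.25
Area = |Σ|/2 = 167.125.

167.125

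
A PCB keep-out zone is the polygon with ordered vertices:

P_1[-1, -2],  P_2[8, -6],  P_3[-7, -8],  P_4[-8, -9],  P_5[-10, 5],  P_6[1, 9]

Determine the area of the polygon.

151.5

Σ = (22) + (-106) + (-1) + (-130) + (-95) + (7) = -303
Area = |Σ|/2 = 151.5.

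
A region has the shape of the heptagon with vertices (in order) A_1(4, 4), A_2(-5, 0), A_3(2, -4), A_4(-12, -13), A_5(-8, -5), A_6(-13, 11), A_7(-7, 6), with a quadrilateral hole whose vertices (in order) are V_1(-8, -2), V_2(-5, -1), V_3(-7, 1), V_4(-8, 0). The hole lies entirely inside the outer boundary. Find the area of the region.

Outer boundary:
Σ = (20) + (20) + (-74) + (-44) + (-153) + (-1) + (-52) = -284
Area = |Σ|/2 = 142.
Hole:
Apply the shoelace (surveyor's) formula: 2A = Σ (x_i·y_{i+1} − x_{i+1}·y_i), indices taken mod 4.
Cross-terms: -2, -12, 8, 16  ⇒  Σ = 10
Area = |Σ|/2 = 5.
Net area = 142 − 5 = 137.

137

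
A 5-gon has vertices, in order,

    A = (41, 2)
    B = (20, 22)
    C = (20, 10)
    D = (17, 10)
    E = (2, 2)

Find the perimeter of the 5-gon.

|AB| = √((-21)² + (20)²) = √841 = 29
|BC| = √((0)² + (-12)²) = √144 = 12
|CD| = √((-3)² + (0)²) = √9 = 3
|DE| = √((-15)² + (-8)²) = √289 = 17
|EA| = √((39)² + (0)²) = √1521 = 39
Perimeter = 29 + 12 + 3 + 17 + 39 = 100.

100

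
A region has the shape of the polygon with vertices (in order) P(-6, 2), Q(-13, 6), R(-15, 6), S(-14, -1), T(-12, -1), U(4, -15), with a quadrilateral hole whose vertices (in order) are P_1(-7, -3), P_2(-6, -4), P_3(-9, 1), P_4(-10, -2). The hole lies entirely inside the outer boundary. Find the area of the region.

96.5

Outer boundary:
Cross-terms: -10, 12, 99, 2, 184, -82  ⇒  Σ = 205
Area = |Σ|/2 = 102.5.
Hole:
Apply the shoelace formula: 2A = Σ (x_i·y_{i+1} − x_{i+1}·y_i), indices taken mod 4.
Σ = (10) + (-42) + (28) + (16) = 12
Area = |Σ|/2 = 6.
Net area = 102.5 − 6 = 96.5.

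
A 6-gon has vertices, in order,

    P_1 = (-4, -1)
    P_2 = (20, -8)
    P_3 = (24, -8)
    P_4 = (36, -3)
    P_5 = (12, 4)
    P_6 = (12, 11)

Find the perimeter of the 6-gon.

|P_1P_2| = √((24)² + (-7)²) = √625 = 25
|P_2P_3| = √((4)² + (0)²) = √16 = 4
|P_3P_4| = √((12)² + (5)²) = √169 = 13
|P_4P_5| = √((-24)² + (7)²) = √625 = 25
|P_5P_6| = √((0)² + (7)²) = √49 = 7
|P_6P_1| = √((-16)² + (-12)²) = √400 = 20
Perimeter = 25 + 4 + 13 + 25 + 7 + 20 = 94.

94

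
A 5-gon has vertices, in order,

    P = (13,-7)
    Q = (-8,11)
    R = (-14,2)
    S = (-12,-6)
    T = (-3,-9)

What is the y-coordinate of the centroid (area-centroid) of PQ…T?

-56/51

Apply the surveyor's formula. First the cross-terms c_i = x_i·y_{i+1} − x_{i+1}·y_i:
  87, 138, 108, 90, 138  ⇒  2A = 561, A = 280.5.
Then Σ (y_i + y_{i+1})·c_i = -1848, so ȳ = -1848 / (6·280.5) = -56/51.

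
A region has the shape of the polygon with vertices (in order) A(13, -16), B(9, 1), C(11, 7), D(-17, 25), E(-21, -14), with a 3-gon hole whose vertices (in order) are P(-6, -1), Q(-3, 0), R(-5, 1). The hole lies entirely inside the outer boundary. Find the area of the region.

939.5

Outer boundary:
Apply Gauss's area formula: 2A = Σ (x_i·y_{i+1} − x_{i+1}·y_i), indices taken mod 5.
Cross-terms: 157, 52, 394, 763, 518  ⇒  Σ = 1884
Area = |Σ|/2 = 942.
Hole:
Cross-terms: -3, -3, 11  ⇒  Σ = 5
Area = |Σ|/2 = 2.5.
Net area = 942 − 2.5 = 939.5.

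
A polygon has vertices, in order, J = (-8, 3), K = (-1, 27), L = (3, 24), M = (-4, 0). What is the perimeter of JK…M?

|JK| = √((7)² + (24)²) = √625 = 25
|KL| = √((4)² + (-3)²) = √25 = 5
|LM| = √((-7)² + (-24)²) = √625 = 25
|MJ| = √((-4)² + (3)²) = √25 = 5
Perimeter = 25 + 5 + 25 + 5 = 60.

60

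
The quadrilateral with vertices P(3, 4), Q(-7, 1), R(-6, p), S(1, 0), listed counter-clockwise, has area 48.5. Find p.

The doubled signed area Σ (x_i y_{i+1} − x_{i+1} y_i) is linear in p.
With p=0 it equals 41; the coefficient of p is -8 (from the two edges through R).
So -8·p + 41 = 2·48.5 = 97 ⇒ p = -7.

-7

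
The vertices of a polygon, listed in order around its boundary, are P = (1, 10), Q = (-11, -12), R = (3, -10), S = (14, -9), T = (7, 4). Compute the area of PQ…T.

271

Σ = (98) + (146) + (113) + (119) + (66) = 542
Area = |Σ|/2 = 271.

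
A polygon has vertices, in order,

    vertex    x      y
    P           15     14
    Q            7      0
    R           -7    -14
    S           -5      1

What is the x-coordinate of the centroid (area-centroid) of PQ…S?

347/179

Apply the shoelace (surveyor's) formula. First the cross-terms c_i = x_i·y_{i+1} − x_{i+1}·y_i:
  -98, -98, -77, -85  ⇒  2A = -358, A = -179.
Then Σ (x_i + x_{i+1})·c_i = -2082, so x̄ = -2082 / (6·(-179)) = 347/179.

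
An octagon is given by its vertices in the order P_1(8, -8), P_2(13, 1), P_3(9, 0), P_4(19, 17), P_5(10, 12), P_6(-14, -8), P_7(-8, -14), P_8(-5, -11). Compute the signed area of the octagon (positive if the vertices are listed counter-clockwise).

Σ = (112) + (-9) + (153) + (58) + (88) + (132) + (18) + (128) = 680
Signed area = Σ/2 = 340 (positive ⇒ counter-clockwise traversal).

340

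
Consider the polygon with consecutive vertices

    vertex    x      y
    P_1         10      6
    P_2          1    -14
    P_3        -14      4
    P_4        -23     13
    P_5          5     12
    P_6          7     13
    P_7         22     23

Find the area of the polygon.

Apply Gauss's area formula: 2A = Σ (x_i·y_{i+1} − x_{i+1}·y_i), indices taken mod 7.
Σ = (-146) + (-192) + (-90) + (-341) + (-19) + (-125) + (-98) = -1011
Area = |Σ|/2 = 505.5.

505.5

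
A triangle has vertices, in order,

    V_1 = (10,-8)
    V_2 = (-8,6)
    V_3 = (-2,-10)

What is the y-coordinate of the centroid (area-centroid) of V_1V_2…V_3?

-4

Apply Gauss's area formula. First the cross-terms c_i = x_i·y_{i+1} − x_{i+1}·y_i:
  -4, 92, 116  ⇒  2A = 204, A = 102.
Then Σ (y_i + y_{i+1})·c_i = -2448, so ȳ = -2448 / (6·102) = -4.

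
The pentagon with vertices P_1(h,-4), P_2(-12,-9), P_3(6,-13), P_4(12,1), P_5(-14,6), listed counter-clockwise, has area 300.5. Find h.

-9

Write out the shoelace sum; only the two edges meeting at P_1 involve h:
2·Area = [((-14)·(-4) − h·6) + (h·(-9) − (-12)·(-4))] + 458
       = -15·h + 466 = 601
⇒ h = -9.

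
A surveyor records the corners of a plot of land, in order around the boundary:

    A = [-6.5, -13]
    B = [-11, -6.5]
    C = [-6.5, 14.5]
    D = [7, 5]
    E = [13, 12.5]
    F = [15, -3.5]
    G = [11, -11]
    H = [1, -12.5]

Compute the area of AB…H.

497.125

Cross-terms: -100.75, -201.75, -134, 22.5, -233, -126.5, -126.5, -94.25  ⇒  Σ = -994.25
Area = |Σ|/2 = 497.125.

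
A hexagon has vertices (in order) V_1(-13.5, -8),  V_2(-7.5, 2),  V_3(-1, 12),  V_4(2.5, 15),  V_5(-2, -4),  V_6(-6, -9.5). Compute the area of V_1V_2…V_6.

142.625

Σ = (-87) + (-88) + (-45) + (20) + (-5) + (-80.25) = -285.25
Area = |Σ|/2 = 142.625.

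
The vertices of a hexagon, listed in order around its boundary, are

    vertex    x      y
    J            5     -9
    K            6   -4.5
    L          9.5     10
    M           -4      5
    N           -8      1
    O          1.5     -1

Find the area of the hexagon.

Apply Gauss's area formula: 2A = Σ (x_i·y_{i+1} − x_{i+1}·y_i), indices taken mod 6.
J→K: (5)(-4.5) − (6)(-9) = 31.5
K→L: (6)(10) − (9.5)(-4.5) = 102.75
L→M: (9.5)(5) − (-4)(10) = 87.5
M→N: (-4)(1) − (-8)(5) = 36
N→O: (-8)(-1) − (1.5)(1) = 6.5
O→J: (1.5)(-9) − (5)(-1) = -8.5
Σ = 255.75
Area = |Σ|/2 = 127.875.

127.875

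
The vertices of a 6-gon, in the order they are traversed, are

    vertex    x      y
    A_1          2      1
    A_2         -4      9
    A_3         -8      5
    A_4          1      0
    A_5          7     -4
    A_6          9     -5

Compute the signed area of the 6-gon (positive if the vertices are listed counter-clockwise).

Apply Gauss's area formula: 2A = Σ (x_i·y_{i+1} − x_{i+1}·y_i), indices taken mod 6.
Σ = (22) + (52) + (-5) + (-4) + (1) + (19) = 85
Signed area = Σ/2 = 42.5 (positive ⇒ counter-clockwise traversal).

42.5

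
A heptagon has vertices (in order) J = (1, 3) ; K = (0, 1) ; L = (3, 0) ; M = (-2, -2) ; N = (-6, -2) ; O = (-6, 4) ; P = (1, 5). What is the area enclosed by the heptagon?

Apply the surveyor's formula: 2A = Σ (x_i·y_{i+1} − x_{i+1}·y_i), indices taken mod 7.
J→K: (1)(1) − (0)(3) = 1
K→L: (0)(0) − (3)(1) = -3
L→M: (3)(-2) − (-2)(0) = -6
M→N: (-2)(-2) − (-6)(-2) = -8
N→O: (-6)(4) − (-6)(-2) = -36
O→P: (-6)(5) − (1)(4) = -34
P→J: (1)(3) − (1)(5) = -2
Σ = -88
Area = |Σ|/2 = 44.

44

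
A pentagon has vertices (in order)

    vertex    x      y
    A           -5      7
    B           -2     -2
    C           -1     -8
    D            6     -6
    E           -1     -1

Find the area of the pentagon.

34

Apply the shoelace (surveyor's) formula: 2A = Σ (x_i·y_{i+1} − x_{i+1}·y_i), indices taken mod 5.
Σ = (24) + (14) + (54) + (-12) + (-12) = 68
Area = |Σ|/2 = 34.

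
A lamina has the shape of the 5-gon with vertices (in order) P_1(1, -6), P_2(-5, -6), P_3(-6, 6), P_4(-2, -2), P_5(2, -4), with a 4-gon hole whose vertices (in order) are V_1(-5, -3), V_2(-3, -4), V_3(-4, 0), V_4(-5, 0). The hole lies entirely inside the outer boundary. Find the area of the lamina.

Outer boundary:
Apply the shoelace (surveyor's) formula: 2A = Σ (x_i·y_{i+1} − x_{i+1}·y_i), indices taken mod 5.
Σ = (-36) + (-66) + (24) + (12) + (-8) = -74
Area = |Σ|/2 = 37.
Hole:
Σ = (11) + (-16) + (0) + (15) = 10
Area = |Σ|/2 = 5.
Net area = 37 − 5 = 32.

32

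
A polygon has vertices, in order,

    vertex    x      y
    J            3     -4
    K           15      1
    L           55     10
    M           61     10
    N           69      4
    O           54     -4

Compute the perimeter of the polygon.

|JK| = √((12)² + (5)²) = √169 = 13
|KL| = √((40)² + (9)²) = √1681 = 41
|LM| = √((6)² + (0)²) = √36 = 6
|MN| = √((8)² + (-6)²) = √100 = 10
|NO| = √((-15)² + (-8)²) = √289 = 17
|OJ| = √((-51)² + (0)²) = √2601 = 51
Perimeter = 13 + 41 + 6 + 10 + 17 + 51 = 138.

138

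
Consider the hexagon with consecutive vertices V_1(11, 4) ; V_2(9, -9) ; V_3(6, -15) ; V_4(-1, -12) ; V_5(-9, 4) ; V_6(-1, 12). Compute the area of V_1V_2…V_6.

327.5

Apply Gauss's area formula: 2A = Σ (x_i·y_{i+1} − x_{i+1}·y_i), indices taken mod 6.
Cross-terms: -135, -81, -87, -112, -104, -136  ⇒  Σ = -655
Area = |Σ|/2 = 327.5.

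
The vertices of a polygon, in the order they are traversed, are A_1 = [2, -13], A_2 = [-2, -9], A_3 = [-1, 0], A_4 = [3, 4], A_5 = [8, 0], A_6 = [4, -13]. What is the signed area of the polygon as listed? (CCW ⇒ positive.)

Apply the shoelace formula: 2A = Σ (x_i·y_{i+1} − x_{i+1}·y_i), indices taken mod 6.
Cross-terms: -44, -9, -4, -32, -104, -26  ⇒  Σ = -219
Signed area = Σ/2 = -109.5 (negative ⇒ clockwise traversal).

-109.5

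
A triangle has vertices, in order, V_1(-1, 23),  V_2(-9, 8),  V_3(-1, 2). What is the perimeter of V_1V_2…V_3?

48

|V_1V_2| = √((-8)² + (-15)²) = √289 = 17
|V_2V_3| = √((8)² + (-6)²) = √100 = 10
|V_3V_1| = √((0)² + (21)²) = √441 = 21
Perimeter = 17 + 10 + 21 = 48.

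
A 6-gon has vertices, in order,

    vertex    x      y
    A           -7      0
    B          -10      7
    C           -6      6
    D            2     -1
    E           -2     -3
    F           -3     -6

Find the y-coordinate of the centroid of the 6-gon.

35/36

Apply the shoelace (surveyor's) formula. First the cross-terms c_i = x_i·y_{i+1} − x_{i+1}·y_i:
  -49, -18, -6, -8, 3, -42  ⇒  2A = -120, A = -60.
Then Σ (y_i + y_{i+1})·c_i = -350, so ȳ = -350 / (6·(-60)) = 35/36.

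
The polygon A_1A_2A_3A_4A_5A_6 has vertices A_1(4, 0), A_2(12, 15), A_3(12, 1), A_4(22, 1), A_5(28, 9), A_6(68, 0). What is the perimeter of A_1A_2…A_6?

|A_1A_2| = √((8)² + (15)²) = √289 = 17
|A_2A_3| = √((0)² + (-14)²) = √196 = 14
|A_3A_4| = √((10)² + (0)²) = √100 = 10
|A_4A_5| = √((6)² + (8)²) = √100 = 10
|A_5A_6| = √((40)² + (-9)²) = √1681 = 41
|A_6A_1| = √((-64)² + (0)²) = √4096 = 64
Perimeter = 17 + 14 + 10 + 10 + 41 + 64 = 156.

156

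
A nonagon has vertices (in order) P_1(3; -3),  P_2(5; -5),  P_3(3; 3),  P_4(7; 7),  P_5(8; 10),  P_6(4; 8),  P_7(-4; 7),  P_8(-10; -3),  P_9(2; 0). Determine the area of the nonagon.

Cross-terms: 0, 30, 0, 14, 24, 60, 82, 6, -6  ⇒  Σ = 210
Area = |Σ|/2 = 105.

105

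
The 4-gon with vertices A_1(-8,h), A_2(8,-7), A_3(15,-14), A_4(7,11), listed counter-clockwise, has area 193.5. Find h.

13

Write out the shoelace sum; only the two edges meeting at A_1 involve h:
2·Area = [(7·h − (-8)·11) + ((-8)·(-7) − 8·h)] + 256
       = -1·h + 400 = 387
⇒ h = 13.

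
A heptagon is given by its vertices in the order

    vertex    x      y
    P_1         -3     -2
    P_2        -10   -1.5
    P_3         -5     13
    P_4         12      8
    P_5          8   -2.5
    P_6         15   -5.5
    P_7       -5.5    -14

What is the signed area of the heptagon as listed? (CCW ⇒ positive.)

-360.375

Apply Gauss's area formula: 2A = Σ (x_i·y_{i+1} − x_{i+1}·y_i), indices taken mod 7.
P_1→P_2: (-3)(-1.5) − (-10)(-2) = -15.5
P_2→P_3: (-10)(13) − (-5)(-1.5) = -137.5
P_3→P_4: (-5)(8) − (12)(13) = -196
P_4→P_5: (12)(-2.5) − (8)(8) = -94
P_5→P_6: (8)(-5.5) − (15)(-2.5) = -6.5
P_6→P_7: (15)(-14) − (-5.5)(-5.5) = -240.25
P_7→P_1: (-5.5)(-2) − (-3)(-14) = -31
Σ = -720.75
Signed area = Σ/2 = -360.375 (negative ⇒ clockwise traversal).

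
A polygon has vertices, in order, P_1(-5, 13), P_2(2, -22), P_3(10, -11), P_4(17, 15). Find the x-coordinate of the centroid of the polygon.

985/183

Apply the shoelace (surveyor's) formula. First the cross-terms c_i = x_i·y_{i+1} − x_{i+1}·y_i:
  84, 198, 337, 296  ⇒  2A = 915, A = 457.5.
Then Σ (x_i + x_{i+1})·c_i = 14775, so x̄ = 14775 / (6·457.5) = 985/183.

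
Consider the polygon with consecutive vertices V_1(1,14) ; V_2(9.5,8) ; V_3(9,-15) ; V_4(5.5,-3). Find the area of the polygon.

Cross-terms: -125, -214.5, 55.5, 80  ⇒  Σ = -204
Area = |Σ|/2 = 102.

102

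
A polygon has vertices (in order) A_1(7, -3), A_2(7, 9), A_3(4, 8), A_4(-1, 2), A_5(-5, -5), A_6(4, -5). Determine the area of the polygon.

Apply the surveyor's formula: 2A = Σ (x_i·y_{i+1} − x_{i+1}·y_i), indices taken mod 6.
Σ = (84) + (20) + (16) + (15) + (45) + (23) = 203
Area = |Σ|/2 = 101.5.

101.5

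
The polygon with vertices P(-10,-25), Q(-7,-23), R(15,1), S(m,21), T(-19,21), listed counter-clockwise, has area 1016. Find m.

12

Write out the shoelace sum; only the two edges meeting at S involve m:
2·Area = [(15·21 − m·1) + (m·21 − (-19)·21)] + 1078
       = 20·m + 1792 = 2032
⇒ m = 12.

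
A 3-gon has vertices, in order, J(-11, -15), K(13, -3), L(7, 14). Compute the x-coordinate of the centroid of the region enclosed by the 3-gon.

3

Apply the surveyor's formula. First the cross-terms c_i = x_i·y_{i+1} − x_{i+1}·y_i:
  228, 203, 49  ⇒  2A = 480, A = 240.
Then Σ (x_i + x_{i+1})·c_i = 4320, so x̄ = 4320 / (6·240) = 3.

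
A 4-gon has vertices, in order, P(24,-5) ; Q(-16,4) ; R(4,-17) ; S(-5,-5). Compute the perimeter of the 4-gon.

|PQ| = √((-40)² + (9)²) = √1681 = 41
|QR| = √((20)² + (-21)²) = √841 = 29
|RS| = √((-9)² + (12)²) = √225 = 15
|SP| = √((29)² + (0)²) = √841 = 29
Perimeter = 41 + 29 + 15 + 29 = 114.

114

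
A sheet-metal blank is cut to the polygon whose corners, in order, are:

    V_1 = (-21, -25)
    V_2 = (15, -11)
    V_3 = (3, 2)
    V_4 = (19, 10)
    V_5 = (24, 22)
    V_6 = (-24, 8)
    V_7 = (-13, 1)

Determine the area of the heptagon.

Σ = (606) + (63) + (-8) + (178) + (720) + (80) + (346) = 1985
Area = |Σ|/2 = 992.5.

992.5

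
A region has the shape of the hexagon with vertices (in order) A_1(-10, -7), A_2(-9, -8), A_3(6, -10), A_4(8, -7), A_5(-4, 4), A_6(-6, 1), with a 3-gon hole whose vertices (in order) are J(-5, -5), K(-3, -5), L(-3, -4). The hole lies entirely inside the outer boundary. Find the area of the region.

133.5

Outer boundary:
Apply Gauss's area formula: 2A = Σ (x_i·y_{i+1} − x_{i+1}·y_i), indices taken mod 6.
Cross-terms: 17, 138, 38, 4, 20, 52  ⇒  Σ = 269
Area = |Σ|/2 = 134.5.
Hole:
Cross-terms: 10, -3, -5  ⇒  Σ = 2
Area = |Σ|/2 = 1.
Net area = 134.5 − 1 = 133.5.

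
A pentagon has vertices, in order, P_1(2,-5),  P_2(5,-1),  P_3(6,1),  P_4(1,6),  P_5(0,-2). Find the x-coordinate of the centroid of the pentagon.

Apply the surveyor's formula. First the cross-terms c_i = x_i·y_{i+1} − x_{i+1}·y_i:
  23, 11, 35, -2, 4  ⇒  2A = 71, A = 35.5.
Then Σ (x_i + x_{i+1})·c_i = 533, so x̄ = 533 / (6·35.5) = 533/213.

533/213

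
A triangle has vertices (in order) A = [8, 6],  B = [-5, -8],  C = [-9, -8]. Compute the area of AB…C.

28

Apply the shoelace formula: 2A = Σ (x_i·y_{i+1} − x_{i+1}·y_i), indices taken mod 3.
Cross-terms: -34, -32, 10  ⇒  Σ = -56
Area = |Σ|/2 = 28.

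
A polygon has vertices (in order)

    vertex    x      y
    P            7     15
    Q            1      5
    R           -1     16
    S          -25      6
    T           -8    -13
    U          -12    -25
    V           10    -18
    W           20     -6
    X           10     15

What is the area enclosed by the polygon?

1011.5

Apply the shoelace (surveyor's) formula: 2A = Σ (x_i·y_{i+1} − x_{i+1}·y_i), indices taken mod 9.
Cross-terms: 20, 21, 394, 373, 44, 466, 300, 360, 45  ⇒  Σ = 2023
Area = |Σ|/2 = 1011.5.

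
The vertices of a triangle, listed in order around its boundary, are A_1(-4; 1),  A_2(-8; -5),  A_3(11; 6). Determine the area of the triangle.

Apply the shoelace formula: 2A = Σ (x_i·y_{i+1} − x_{i+1}·y_i), indices taken mod 3.
A_1→A_2: (-4)(-5) − (-8)(1) = 28
A_2→A_3: (-8)(6) − (11)(-5) = 7
A_3→A_1: (11)(1) − (-4)(6) = 35
Σ = 70
Area = |Σ|/2 = 35.

35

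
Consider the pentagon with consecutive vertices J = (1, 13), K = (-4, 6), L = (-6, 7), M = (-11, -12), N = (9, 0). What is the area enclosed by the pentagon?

Apply the surveyor's formula: 2A = Σ (x_i·y_{i+1} − x_{i+1}·y_i), indices taken mod 5.
J→K: (1)(6) − (-4)(13) = 58
K→L: (-4)(7) − (-6)(6) = 8
L→M: (-6)(-12) − (-11)(7) = 149
M→N: (-11)(0) − (9)(-12) = 108
N→J: (9)(13) − (1)(0) = 117
Σ = 440
Area = |Σ|/2 = 220.

220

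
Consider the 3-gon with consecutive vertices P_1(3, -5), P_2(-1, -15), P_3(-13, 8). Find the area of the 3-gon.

Apply Gauss's area formula: 2A = Σ (x_i·y_{i+1} − x_{i+1}·y_i), indices taken mod 3.
Cross-terms: -50, -203, 41  ⇒  Σ = -212
Area = |Σ|/2 = 106.

106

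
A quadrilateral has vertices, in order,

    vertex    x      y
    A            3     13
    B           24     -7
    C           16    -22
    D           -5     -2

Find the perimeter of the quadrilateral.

|AB| = √((21)² + (-20)²) = √841 = 29
|BC| = √((-8)² + (-15)²) = √289 = 17
|CD| = √((-21)² + (20)²) = √841 = 29
|DA| = √((8)² + (15)²) = √289 = 17
Perimeter = 29 + 17 + 29 + 17 = 92.

92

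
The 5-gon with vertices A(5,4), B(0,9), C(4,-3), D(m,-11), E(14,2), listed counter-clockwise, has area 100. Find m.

7

Write out the shoelace sum; only the two edges meeting at D involve m:
2·Area = [(4·(-11) − m·(-3)) + (m·2 − 14·(-11))] + 55
       = 5·m + 165 = 200
⇒ m = 7.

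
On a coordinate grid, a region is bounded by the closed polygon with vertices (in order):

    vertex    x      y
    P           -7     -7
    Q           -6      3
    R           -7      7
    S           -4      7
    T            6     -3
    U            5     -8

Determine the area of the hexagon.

Apply Gauss's area formula: 2A = Σ (x_i·y_{i+1} − x_{i+1}·y_i), indices taken mod 6.
P→Q: (-7)(3) − (-6)(-7) = -63
Q→R: (-6)(7) − (-7)(3) = -21
R→S: (-7)(7) − (-4)(7) = -21
S→T: (-4)(-3) − (6)(7) = -30
T→U: (6)(-8) − (5)(-3) = -33
U→P: (5)(-7) − (-7)(-8) = -91
Σ = -259
Area = |Σ|/2 = 129.5.

129.5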